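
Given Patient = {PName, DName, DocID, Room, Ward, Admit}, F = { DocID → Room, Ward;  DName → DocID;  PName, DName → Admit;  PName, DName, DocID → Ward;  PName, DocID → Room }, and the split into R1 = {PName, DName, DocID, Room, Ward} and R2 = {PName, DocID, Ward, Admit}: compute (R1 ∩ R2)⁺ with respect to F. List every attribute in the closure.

PName, DocID, Room, Ward

R1 ∩ R2 = {PName, DocID, Ward}.
DocID → Room, Ward applies, adding Room
Closure: {PName, DocID, Room, Ward}.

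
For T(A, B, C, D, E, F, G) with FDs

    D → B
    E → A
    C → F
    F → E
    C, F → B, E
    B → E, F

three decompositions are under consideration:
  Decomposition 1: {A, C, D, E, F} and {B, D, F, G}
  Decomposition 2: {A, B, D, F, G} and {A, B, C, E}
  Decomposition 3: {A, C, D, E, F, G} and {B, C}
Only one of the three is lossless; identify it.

Decomposition 1: common = {D, F}, closure = {A, B, D, E, F} → lossy.
Decomposition 2: common = {A, B}, closure = {A, B, E, F} → lossy.
Decomposition 3: common = {C}, closure = {A, B, C, E, F} → lossless.

Decomposition 3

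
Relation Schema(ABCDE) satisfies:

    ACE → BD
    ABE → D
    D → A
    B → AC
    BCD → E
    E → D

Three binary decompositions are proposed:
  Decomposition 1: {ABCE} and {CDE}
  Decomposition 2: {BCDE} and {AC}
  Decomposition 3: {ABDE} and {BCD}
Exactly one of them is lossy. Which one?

Decomposition 2

Decomposition 1: common = {CE}, closure = {ABCDE} → lossless.
Decomposition 2: common = {C}, closure = {C} → lossy.
Decomposition 3: common = {BD}, closure = {ABCDE} → lossless.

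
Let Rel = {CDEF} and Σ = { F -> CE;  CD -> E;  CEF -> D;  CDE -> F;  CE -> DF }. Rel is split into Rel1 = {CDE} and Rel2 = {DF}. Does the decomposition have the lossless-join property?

Common attributes: Rel1 ∩ Rel2 = {D}.
No dependency enlarges {D}, so (D)⁺ = {D}.
The closure contains neither all of Rel1 = {CDE} nor all of Rel2 = {DF}, so the common attributes are not a superkey of either fragment. The join is lossy.

No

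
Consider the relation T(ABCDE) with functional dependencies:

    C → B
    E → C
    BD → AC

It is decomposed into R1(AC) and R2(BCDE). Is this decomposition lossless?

No

Common attributes: R1 ∩ R2 = {C}.
Closure of {C}: C → B applies, adding B. So (C)⁺ = {BC}.
The closure contains neither all of R1 = {AC} nor all of R2 = {BCDE}, so the common attributes are not a superkey of either fragment. The join is lossy.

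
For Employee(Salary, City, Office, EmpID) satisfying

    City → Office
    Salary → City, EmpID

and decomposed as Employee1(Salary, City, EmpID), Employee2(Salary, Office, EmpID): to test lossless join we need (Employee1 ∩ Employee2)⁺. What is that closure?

Salary, City, Office, EmpID

Employee1 ∩ Employee2 = {Salary, EmpID}.
Salary → City, EmpID applies, adding City
City → Office applies, adding Office
Closure: {Salary, City, Office, EmpID}.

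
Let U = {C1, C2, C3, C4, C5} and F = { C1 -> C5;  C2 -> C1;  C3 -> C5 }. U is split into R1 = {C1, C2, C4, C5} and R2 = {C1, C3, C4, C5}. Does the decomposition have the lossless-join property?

No

Common attributes: R1 ∩ R2 = {C1, C4, C5}.
No dependency enlarges {C1, C4, C5}, so (C1, C4, C5)⁺ = {C1, C4, C5}.
The closure contains neither all of R1 = {C1, C2, C4, C5} nor all of R2 = {C1, C3, C4, C5}, so the common attributes are not a superkey of either fragment. The join is lossy.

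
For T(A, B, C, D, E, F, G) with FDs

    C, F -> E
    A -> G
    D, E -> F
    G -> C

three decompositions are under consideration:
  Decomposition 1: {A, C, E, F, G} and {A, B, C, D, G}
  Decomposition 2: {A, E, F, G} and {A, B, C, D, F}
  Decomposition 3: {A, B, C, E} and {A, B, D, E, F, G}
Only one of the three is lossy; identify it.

Decomposition 1

Decomposition 1: common = {A, C, G}, closure = {A, C, G} → lossy.
Decomposition 2: common = {A, F}, closure = {A, C, E, F, G} → lossless.
Decomposition 3: common = {A, B, E}, closure = {A, B, C, E, G} → lossless.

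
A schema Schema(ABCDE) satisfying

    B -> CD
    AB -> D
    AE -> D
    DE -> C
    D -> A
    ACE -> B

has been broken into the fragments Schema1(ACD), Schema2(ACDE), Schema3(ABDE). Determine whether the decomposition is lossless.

Yes

Chase test. Columns are ABCDE; row i has aⱼ where attribute j ∈ Schemai, else bᵢⱼ.
Initial tableau (one row per fragment):
  row 1: a1 b12 a3 a4 b15
  row 2: a1 b22 a3 a4 a5
  row 3: a1 a2 b33 a4 a5
Rows 2 and 3 agree on DE; apply DE→C and equate their C entries.
Rows 2 and 3 agree on ACE; apply ACE→B and equate their B entries.
Row 2 is now all distinguished symbols — the join is lossless.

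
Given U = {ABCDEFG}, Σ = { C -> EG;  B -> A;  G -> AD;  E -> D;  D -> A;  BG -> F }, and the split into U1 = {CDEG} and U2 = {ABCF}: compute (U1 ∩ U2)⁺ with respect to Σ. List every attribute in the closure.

ACDEG

U1 ∩ U2 = {C}.
C → EG applies, adding EG
G → AD applies, adding AD
Closure: {ACDEG}.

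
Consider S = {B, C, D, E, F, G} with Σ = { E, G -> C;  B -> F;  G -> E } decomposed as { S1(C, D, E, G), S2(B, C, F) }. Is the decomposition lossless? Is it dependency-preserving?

lossy but dependency-preserving

Lossless test: (C)⁺ = {C}, which is a superkey of neither fragment — lossy.
Dependency preservation: every FD's attributes lie within a single fragment, so each can be enforced locally — preserved.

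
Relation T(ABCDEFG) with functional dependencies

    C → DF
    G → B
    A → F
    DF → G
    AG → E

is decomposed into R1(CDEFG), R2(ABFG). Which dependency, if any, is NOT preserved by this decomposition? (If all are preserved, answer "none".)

Check AG → E: no single fragment contains all of {AEG}, and the restricted closure of {AG} across the fragments never reaches {E}.
C → DF is preserved.
G → B is preserved.
A → F is preserved.
DF → G is preserved.

AG → E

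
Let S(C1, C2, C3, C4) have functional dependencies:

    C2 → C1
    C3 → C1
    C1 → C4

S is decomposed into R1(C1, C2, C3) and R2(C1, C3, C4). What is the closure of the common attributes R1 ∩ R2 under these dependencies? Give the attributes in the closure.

R1 ∩ R2 = {C1, C3}.
C1 → C4 applies, adding C4
Closure: {C1, C3, C4}.

C1, C3, C4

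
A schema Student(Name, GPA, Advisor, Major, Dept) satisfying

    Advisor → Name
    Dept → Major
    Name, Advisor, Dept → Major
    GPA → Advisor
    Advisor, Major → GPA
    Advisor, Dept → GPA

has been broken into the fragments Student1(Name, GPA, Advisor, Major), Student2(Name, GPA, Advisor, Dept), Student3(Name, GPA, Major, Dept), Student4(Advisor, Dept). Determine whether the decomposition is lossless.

Chase test. Columns are Name, GPA, Advisor, Major, Dept; row i has aⱼ where attribute j ∈ Studenti, else bᵢⱼ.
Initial tableau (one row per fragment):
  row 1: a1 a2 a3 a4 b15
  row 2: a1 a2 a3 b24 a5
  row 3: a1 a2 b33 a4 a5
  row 4: b41 b42 a3 b44 a5
Rows 1 and 4 agree on Advisor; apply Advisor→Name and equate their Name entries.
Rows 2 and 3 agree on Dept; apply Dept→Major and equate their Major entries.
Rows 2 and 4 agree on Dept; apply Dept→Major and equate their Major entries.
Rows 1 and 3 agree on GPA; apply GPA→Advisor and equate their Advisor entries.
Rows 1 and 4 agree on Advisor, Major; apply Advisor, Major→GPA and equate their GPA entries.
Row 2 is now all distinguished symbols — the join is lossless.

Yes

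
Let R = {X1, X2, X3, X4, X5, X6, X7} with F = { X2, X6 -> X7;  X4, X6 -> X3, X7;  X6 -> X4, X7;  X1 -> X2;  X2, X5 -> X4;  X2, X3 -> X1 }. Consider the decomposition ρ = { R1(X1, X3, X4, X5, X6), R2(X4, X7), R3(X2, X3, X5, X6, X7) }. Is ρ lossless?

No

Chase test. Columns are X1, X2, X3, X4, X5, X6, X7; row i has aⱼ where attribute j ∈ Ri, else bᵢⱼ.
Initial tableau (one row per fragment):
  row 1: a1 b12 a3 a4 a5 a6 b17
  row 2: b21 b22 b23 a4 b25 b26 a7
  row 3: b31 a2 a3 b34 a5 a6 a7
Rows 1 and 3 agree on X6; apply X6→X4, X7 and equate their X4, X7 entries.
No row becomes fully distinguished — the join is lossy.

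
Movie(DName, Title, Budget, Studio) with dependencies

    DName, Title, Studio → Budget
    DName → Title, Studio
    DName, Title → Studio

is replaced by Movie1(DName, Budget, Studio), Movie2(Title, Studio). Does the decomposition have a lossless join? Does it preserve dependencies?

Lossless test: (Studio)⁺ = {Studio}, which is a superkey of neither fragment — lossy.
Dependency preservation: the restricted closure of {DName} across the fragments never reaches {Title, Studio}, so DName → Title, Studio cannot be enforced without a join — not preserved.

lossy and not dependency-preserving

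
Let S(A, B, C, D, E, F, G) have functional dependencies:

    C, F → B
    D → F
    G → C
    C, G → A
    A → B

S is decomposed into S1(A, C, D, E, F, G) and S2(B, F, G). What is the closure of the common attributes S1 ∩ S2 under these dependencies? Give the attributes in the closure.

S1 ∩ S2 = {F, G}.
G → C applies, adding C
C, G → A applies, adding A
A → B applies, adding B
Closure: {A, B, C, F, G}.

A, B, C, F, G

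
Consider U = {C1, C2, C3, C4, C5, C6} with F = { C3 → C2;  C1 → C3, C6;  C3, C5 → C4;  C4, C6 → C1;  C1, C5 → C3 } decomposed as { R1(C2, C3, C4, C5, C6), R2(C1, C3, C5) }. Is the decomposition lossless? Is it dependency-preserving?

lossy and not dependency-preserving

Lossless test: (C3, C5)⁺ = {C2, C3, C4, C5}, which is a superkey of neither fragment — lossy.
Dependency preservation: the restricted closure of {C1} across the fragments never reaches {C3, C6}, so C1 → C3, C6 cannot be enforced without a join — not preserved.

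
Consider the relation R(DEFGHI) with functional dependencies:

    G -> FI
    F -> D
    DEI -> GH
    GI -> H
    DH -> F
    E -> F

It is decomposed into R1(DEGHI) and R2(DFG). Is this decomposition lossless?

Common attributes: R1 ∩ R2 = {DG}.
Closure of {DG}: G → FI applies, adding FI; GI → H applies, adding H. So (DG)⁺ = {DFGHI}.
This closure contains every attribute of R2, so R1 ∩ R2 → R2. The join is lossless.

Yes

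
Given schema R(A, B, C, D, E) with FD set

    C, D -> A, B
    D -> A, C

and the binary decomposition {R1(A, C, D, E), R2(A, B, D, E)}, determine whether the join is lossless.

Common attributes: R1 ∩ R2 = {A, D, E}.
Closure of {A, D, E}: D → A, C applies, adding C; C, D → A, B applies, adding B. So (A, D, E)⁺ = {A, B, C, D, E}.
This closure contains every attribute of R1, so R1 ∩ R2 → R1. The join is lossless.

Yes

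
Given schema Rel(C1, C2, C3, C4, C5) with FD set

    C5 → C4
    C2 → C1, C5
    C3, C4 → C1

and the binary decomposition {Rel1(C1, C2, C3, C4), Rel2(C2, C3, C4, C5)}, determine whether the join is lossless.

Yes

Common attributes: Rel1 ∩ Rel2 = {C2, C3, C4}.
Closure of {C2, C3, C4}: C2 → C1, C5 applies, adding C1, C5. So (C2, C3, C4)⁺ = {C1, C2, C3, C4, C5}.
This closure contains every attribute of Rel1, so Rel1 ∩ Rel2 → Rel1. The join is lossless.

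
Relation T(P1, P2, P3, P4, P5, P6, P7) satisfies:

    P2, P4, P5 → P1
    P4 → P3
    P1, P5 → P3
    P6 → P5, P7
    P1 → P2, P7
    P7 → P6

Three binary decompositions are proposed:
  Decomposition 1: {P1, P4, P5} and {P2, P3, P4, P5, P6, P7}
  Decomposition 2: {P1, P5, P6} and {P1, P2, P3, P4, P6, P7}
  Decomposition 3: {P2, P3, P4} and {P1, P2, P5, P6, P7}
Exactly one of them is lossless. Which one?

Decomposition 1: common = {P4, P5}, closure = {P3, P4, P5} → lossy.
Decomposition 2: common = {P1, P6}, closure = {P1, P2, P3, P5, P6, P7} → lossless.
Decomposition 3: common = {P2}, closure = {P2} → lossy.

Decomposition 2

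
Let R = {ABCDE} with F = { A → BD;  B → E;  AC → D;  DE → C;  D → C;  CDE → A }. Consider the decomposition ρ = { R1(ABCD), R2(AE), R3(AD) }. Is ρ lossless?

Yes

Chase test. Columns are ABCDE; row i has aⱼ where attribute j ∈ Ri, else bᵢⱼ.
Initial tableau (one row per fragment):
  row 1: a1 a2 a3 a4 b15
  row 2: a1 b22 b23 b24 a5
  row 3: a1 b32 b33 a4 b35
Rows 1 and 2 agree on A; apply A→BD and equate their BD entries.
Rows 1 and 3 agree on A; apply A→BD and equate their BD entries.
Rows 1 and 2 agree on B; apply B→E and equate their E entries.
Rows 1 and 3 agree on B; apply B→E and equate their E entries.
Rows 1 and 2 agree on DE; apply DE→C and equate their C entries.
Rows 1 and 3 agree on DE; apply DE→C and equate their C entries.
Row 1 is now all distinguished symbols — the join is lossless.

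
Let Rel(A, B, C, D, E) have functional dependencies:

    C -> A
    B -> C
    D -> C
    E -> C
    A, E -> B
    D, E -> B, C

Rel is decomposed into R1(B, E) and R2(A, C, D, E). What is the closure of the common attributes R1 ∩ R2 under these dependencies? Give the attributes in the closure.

R1 ∩ R2 = {E}.
E → C applies, adding C
C → A applies, adding A
A, E → B applies, adding B
Closure: {A, B, C, E}.

A, B, C, E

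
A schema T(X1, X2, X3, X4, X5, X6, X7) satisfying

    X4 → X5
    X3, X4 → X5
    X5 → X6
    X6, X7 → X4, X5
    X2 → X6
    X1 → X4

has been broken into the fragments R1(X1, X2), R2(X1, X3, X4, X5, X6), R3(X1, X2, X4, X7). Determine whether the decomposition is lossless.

Chase test. Columns are X1, X2, X3, X4, X5, X6, X7; row i has aⱼ where attribute j ∈ Ri, else bᵢⱼ.
Initial tableau (one row per fragment):
  row 1: a1 a2 b13 b14 b15 b16 b17
  row 2: a1 b22 a3 a4 a5 a6 b27
  row 3: a1 a2 b33 a4 b35 b36 a7
Rows 2 and 3 agree on X4; apply X4→X5 and equate their X5 entries.
Rows 2 and 3 agree on X5; apply X5→X6 and equate their X6 entries.
Rows 1 and 3 agree on X2; apply X2→X6 and equate their X6 entries.
Rows 1 and 2 agree on X1; apply X1→X4 and equate their X4 entries.
Rows 1 and 2 agree on X4; apply X4→X5 and equate their X5 entries.
No row becomes fully distinguished — the join is lossy.

No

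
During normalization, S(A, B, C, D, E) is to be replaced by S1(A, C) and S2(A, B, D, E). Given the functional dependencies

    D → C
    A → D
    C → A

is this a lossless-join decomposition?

Common attributes: S1 ∩ S2 = {A}.
Closure of {A}: A → D applies, adding D; D → C applies, adding C. So (A)⁺ = {A, C, D}.
This closure contains every attribute of S1, so S1 ∩ S2 → S1. The join is lossless.

Yes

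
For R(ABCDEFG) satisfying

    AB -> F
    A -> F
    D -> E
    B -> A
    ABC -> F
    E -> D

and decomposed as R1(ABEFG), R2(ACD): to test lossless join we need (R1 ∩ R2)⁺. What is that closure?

R1 ∩ R2 = {A}.
A → F applies, adding F
Closure: {AF}.

AF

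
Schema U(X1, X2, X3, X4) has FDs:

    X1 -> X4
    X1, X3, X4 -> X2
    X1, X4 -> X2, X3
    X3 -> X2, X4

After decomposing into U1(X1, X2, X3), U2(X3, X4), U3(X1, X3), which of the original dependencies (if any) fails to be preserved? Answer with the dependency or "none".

X1 → X4: restricted closure across fragments reaches X4.
X1, X3, X4 → X2: restricted closure across fragments reaches X2.
X1, X4 → X2, X3: restricted closure across fragments reaches X2, X3.
X3 → X2, X4: restricted closure across fragments reaches X2, X4.
Every dependency is enforceable on the fragments, so the decomposition is dependency-preserving.

none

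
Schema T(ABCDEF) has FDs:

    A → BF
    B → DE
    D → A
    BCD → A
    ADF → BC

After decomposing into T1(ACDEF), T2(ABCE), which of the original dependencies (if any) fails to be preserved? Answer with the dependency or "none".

A → BF: restricted closure across fragments reaches BF.
B → DE: restricted closure across fragments reaches DE.
D → A lies within T1.
BCD → A: restricted closure across fragments reaches A.
ADF → BC: restricted closure across fragments reaches BC.
Every dependency is enforceable on the fragments, so the decomposition is dependency-preserving.

none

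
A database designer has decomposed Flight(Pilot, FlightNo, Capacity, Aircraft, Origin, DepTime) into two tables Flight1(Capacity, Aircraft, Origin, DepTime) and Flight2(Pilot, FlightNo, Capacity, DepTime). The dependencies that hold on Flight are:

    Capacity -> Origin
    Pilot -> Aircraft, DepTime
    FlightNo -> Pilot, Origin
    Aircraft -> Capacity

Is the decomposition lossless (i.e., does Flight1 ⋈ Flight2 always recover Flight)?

No

Common attributes: Flight1 ∩ Flight2 = {Capacity, DepTime}.
Closure of {Capacity, DepTime}: Capacity → Origin applies, adding Origin. So (Capacity, DepTime)⁺ = {Capacity, Origin, DepTime}.
The closure contains neither all of Flight1 = {Capacity, Aircraft, Origin, DepTime} nor all of Flight2 = {Pilot, FlightNo, Capacity, DepTime}, so the common attributes are not a superkey of either fragment. The join is lossy.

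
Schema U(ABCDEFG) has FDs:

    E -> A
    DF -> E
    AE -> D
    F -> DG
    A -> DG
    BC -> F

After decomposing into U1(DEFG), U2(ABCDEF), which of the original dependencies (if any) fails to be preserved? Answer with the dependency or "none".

Check A → DG: no single fragment contains all of {ADG}, and the restricted closure of {A} across the fragments never reaches {DG}.
E → A is preserved.
DF → E is preserved.
AE → D is preserved.
F → DG is preserved.
BC → F is preserved.

A -> DG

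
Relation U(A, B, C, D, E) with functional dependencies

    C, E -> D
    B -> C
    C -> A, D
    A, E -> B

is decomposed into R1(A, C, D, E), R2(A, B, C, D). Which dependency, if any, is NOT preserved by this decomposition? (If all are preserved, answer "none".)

Check A, E → B: no single fragment contains all of {A, B, E}, and the restricted closure of {A, E} across the fragments never reaches {B}.
C, E → D is preserved.
B → C is preserved.
C → A, D is preserved.

A, E -> B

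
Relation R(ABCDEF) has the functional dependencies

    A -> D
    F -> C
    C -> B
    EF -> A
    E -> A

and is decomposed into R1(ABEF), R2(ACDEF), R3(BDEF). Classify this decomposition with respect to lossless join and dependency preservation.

lossless but not dependency-preserving

Lossless test (chase): Rows 1 and 2 agree on A; apply A→D and equate their D entries. Rows 1 and 2 agree on F; apply F→C and equate their C entries. Rows 1 and 3 agree on F; apply F→C and equate their C entries. Rows 1 and 2 agree on C; apply C→B and equate their B entries. Rows 1 and 3 agree on EF; apply EF→A and equate their A entries. Row 1 is now all distinguished symbols — the join is lossless.
Dependency preservation: the restricted closure of {C} across the fragments never reaches {B}, so C → B cannot be enforced without a join — not preserved.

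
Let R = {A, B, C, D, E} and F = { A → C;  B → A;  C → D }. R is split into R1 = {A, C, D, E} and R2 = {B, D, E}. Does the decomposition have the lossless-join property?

No

Common attributes: R1 ∩ R2 = {D, E}.
No dependency enlarges {D, E}, so (D, E)⁺ = {D, E}.
The closure contains neither all of R1 = {A, C, D, E} nor all of R2 = {B, D, E}, so the common attributes are not a superkey of either fragment. The join is lossy.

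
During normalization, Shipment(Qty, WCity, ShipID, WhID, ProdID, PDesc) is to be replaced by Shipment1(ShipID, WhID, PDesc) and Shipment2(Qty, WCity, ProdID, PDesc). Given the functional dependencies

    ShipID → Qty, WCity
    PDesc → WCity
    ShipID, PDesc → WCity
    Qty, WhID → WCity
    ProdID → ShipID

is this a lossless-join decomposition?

Common attributes: Shipment1 ∩ Shipment2 = {PDesc}.
Closure of {PDesc}: PDesc → WCity applies, adding WCity. So (PDesc)⁺ = {WCity, PDesc}.
The closure contains neither all of Shipment1 = {ShipID, WhID, PDesc} nor all of Shipment2 = {Qty, WCity, ProdID, PDesc}, so the common attributes are not a superkey of either fragment. The join is lossy.

No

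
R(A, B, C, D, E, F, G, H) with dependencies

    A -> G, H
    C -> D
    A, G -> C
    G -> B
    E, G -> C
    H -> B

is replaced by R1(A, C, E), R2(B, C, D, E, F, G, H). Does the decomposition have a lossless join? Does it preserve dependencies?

lossy and not dependency-preserving

Lossless test: (C, E)⁺ = {C, D, E}, which is a superkey of neither fragment — lossy.
Dependency preservation: the restricted closure of {A} across the fragments never reaches {G, H}, so A → G, H cannot be enforced without a join — not preserved.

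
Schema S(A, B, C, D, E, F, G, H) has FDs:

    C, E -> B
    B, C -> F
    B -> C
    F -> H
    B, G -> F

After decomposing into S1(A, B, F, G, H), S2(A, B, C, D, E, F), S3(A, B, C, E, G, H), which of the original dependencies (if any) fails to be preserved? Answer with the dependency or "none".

C, E → B lies within S2.
B, C → F lies within S2.
B → C lies within S2.
F → H lies within S1.
B, G → F lies within S1.
Every dependency is enforceable on the fragments, so the decomposition is dependency-preserving.

none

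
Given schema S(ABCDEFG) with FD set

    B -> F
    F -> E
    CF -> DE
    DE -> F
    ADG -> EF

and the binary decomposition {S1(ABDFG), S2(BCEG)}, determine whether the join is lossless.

Common attributes: S1 ∩ S2 = {BG}.
Closure of {BG}: B → F applies, adding F; F → E applies, adding E. So (BG)⁺ = {BEFG}.
The closure contains neither all of S1 = {ABDFG} nor all of S2 = {BCEG}, so the common attributes are not a superkey of either fragment. The join is lossy.

No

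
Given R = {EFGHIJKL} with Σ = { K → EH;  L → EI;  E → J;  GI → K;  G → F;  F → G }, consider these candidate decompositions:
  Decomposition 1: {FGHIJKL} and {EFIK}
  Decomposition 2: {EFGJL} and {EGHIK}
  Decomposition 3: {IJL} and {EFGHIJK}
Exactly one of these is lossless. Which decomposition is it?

Decomposition 1: common = {FIK}, closure = {EFGHIJK} → lossless.
Decomposition 2: common = {EG}, closure = {EFGJ} → lossy.
Decomposition 3: common = {IJ}, closure = {IJ} → lossy.

Decomposition 1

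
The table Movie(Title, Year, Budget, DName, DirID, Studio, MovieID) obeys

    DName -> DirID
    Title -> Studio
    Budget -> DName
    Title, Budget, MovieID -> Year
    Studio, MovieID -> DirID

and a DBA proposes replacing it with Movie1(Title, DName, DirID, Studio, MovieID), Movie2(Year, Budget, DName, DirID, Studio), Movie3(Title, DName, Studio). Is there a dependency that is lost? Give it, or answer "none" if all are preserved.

Title, Budget, MovieID -> Year

Check Title, Budget, MovieID → Year: no single fragment contains all of {Title, Year, Budget, MovieID}, and the restricted closure of {Title, Budget, MovieID} across the fragments never reaches {Year}.
DName → DirID is preserved.
Title → Studio is preserved.
Budget → DName is preserved.
Studio, MovieID → DirID is preserved.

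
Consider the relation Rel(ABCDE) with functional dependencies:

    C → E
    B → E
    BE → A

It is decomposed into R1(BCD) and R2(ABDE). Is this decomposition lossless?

Yes

Common attributes: R1 ∩ R2 = {BD}.
Closure of {BD}: B → E applies, adding E; BE → A applies, adding A. So (BD)⁺ = {ABDE}.
This closure contains every attribute of R2, so R1 ∩ R2 → R2. The join is lossless.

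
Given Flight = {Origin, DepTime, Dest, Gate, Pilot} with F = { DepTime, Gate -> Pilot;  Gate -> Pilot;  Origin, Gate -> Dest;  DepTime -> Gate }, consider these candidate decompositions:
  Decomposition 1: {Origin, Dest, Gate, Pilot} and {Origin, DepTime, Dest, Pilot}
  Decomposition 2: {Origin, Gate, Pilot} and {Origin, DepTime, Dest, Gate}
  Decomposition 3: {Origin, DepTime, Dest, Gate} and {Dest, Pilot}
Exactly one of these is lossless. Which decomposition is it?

Decomposition 1: common = {Origin, Dest, Pilot}, closure = {Origin, Dest, Pilot} → lossy.
Decomposition 2: common = {Origin, Gate}, closure = {Origin, Dest, Gate, Pilot} → lossless.
Decomposition 3: common = {Dest}, closure = {Dest} → lossy.

Decomposition 2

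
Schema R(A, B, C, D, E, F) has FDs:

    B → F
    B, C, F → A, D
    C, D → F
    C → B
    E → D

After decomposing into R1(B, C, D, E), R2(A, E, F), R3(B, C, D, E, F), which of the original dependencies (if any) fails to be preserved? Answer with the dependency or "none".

Check B, C, F → A, D: no single fragment contains all of {A, B, C, D, F}, and the restricted closure of {B, C, F} across the fragments never reaches {A, D}.
B → F is preserved.
C, D → F is preserved.
C → B is preserved.
E → D is preserved.

B, C, F → A, D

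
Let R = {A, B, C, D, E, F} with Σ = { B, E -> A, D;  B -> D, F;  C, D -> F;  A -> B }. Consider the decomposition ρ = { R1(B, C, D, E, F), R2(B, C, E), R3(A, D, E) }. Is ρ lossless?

Chase test. Columns are A, B, C, D, E, F; row i has aⱼ where attribute j ∈ Ri, else bᵢⱼ.
Initial tableau (one row per fragment):
  row 1: b11 a2 a3 a4 a5 a6
  row 2: b21 a2 a3 b24 a5 b26
  row 3: a1 b32 b33 a4 a5 b36
Rows 1 and 2 agree on B, E; apply B, E→A, D and equate their A, D entries.
Rows 1 and 2 agree on B; apply B→D, F and equate their D, F entries.
No row becomes fully distinguished — the join is lossy.

No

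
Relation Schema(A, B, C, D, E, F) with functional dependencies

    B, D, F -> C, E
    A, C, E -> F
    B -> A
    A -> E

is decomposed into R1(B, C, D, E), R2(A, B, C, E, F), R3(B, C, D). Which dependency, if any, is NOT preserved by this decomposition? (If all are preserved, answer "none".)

Check B, D, F → C, E: no single fragment contains all of {B, C, D, E, F}, and the restricted closure of {B, D, F} across the fragments never reaches {C, E}.
A, C, E → F is preserved.
B → A is preserved.
A → E is preserved.

B, D, F -> C, E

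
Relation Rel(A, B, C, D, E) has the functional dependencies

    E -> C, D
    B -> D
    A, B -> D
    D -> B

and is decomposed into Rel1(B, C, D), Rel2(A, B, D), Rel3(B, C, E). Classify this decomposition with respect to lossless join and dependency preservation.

lossy but dependency-preserving

Lossless test (chase): Rows 1 and 3 agree on B; apply B→D and equate their D entries. No row becomes fully distinguished — the join is lossy.
Dependency preservation: E → C, D is not contained in any single fragment, but the restricted closure of its left-hand side across the fragments still reaches the right-hand side; the remaining FDs each lie inside some fragment. All dependencies are preserved.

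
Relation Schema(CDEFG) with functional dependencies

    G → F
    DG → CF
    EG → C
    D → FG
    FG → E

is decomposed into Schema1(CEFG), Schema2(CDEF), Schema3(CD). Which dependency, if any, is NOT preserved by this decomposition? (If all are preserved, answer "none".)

Check D → FG: no single fragment contains all of {DFG}, and the restricted closure of {D} across the fragments never reaches {FG}.
G → F is preserved.
DG → CF is preserved.
EG → C is preserved.
FG → E is preserved.

D → FG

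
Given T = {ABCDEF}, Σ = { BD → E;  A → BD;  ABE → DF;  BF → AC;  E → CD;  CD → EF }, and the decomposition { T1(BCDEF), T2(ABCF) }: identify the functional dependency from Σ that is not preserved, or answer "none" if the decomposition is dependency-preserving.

none

BD → E lies within T1.
A → BD: restricted closure across fragments reaches BD.
ABE → DF: restricted closure across fragments reaches DF.
BF → AC lies within T2.
E → CD lies within T1.
CD → EF lies within T1.
Every dependency is enforceable on the fragments, so the decomposition is dependency-preserving.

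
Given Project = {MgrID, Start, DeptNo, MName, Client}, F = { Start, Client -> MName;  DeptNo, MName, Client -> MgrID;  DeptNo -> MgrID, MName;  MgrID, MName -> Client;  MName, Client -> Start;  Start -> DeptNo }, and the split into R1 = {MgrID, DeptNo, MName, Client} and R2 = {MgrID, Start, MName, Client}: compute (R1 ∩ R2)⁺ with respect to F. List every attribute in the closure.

MgrID, Start, DeptNo, MName, Client

R1 ∩ R2 = {MgrID, MName, Client}.
MName, Client → Start applies, adding Start
Start → DeptNo applies, adding DeptNo
Closure: {MgrID, Start, DeptNo, MName, Client}.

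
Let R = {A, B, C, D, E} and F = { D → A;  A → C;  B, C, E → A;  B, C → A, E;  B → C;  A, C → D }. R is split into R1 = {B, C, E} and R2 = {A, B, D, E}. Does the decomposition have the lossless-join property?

Common attributes: R1 ∩ R2 = {B, E}.
Closure of {B, E}: B → C applies, adding C; B, C, E → A applies, adding A; A, C → D applies, adding D. So (B, E)⁺ = {A, B, C, D, E}.
This closure contains every attribute of R1, so R1 ∩ R2 → R1. The join is lossless.

Yes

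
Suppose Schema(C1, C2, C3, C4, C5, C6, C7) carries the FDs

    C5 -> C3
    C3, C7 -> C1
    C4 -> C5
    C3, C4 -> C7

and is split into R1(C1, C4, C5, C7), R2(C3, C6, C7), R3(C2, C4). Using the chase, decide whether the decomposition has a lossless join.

Chase test. Columns are C1, C2, C3, C4, C5, C6, C7; row i has aⱼ where attribute j ∈ Ri, else bᵢⱼ.
Initial tableau (one row per fragment):
  row 1: a1 b12 b13 a4 a5 b16 a7
  row 2: b21 b22 a3 b24 b25 a6 a7
  row 3: b31 a2 b33 a4 b35 b36 b37
Rows 1 and 3 agree on C4; apply C4→C5 and equate their C5 entries.
Rows 1 and 3 agree on C5; apply C5→C3 and equate their C3 entries.
Rows 1 and 3 agree on C3, C4; apply C3, C4→C7 and equate their C7 entries.
Rows 1 and 3 agree on C3, C7; apply C3, C7→C1 and equate their C1 entries.
No row becomes fully distinguished — the join is lossy.

No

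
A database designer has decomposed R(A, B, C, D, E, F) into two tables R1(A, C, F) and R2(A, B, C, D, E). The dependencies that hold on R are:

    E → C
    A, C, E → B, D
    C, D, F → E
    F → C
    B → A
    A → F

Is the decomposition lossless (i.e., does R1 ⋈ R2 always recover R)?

Common attributes: R1 ∩ R2 = {A, C}.
Closure of {A, C}: A → F applies, adding F. So (A, C)⁺ = {A, C, F}.
This closure contains every attribute of R1, so R1 ∩ R2 → R1. The join is lossless.

Yes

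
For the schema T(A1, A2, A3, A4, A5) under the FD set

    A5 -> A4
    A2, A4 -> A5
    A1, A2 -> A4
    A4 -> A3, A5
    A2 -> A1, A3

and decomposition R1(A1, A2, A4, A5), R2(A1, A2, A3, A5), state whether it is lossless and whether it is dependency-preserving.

lossless and dependency-preserving

Lossless test: (A1, A2, A5)⁺ = {A1, A2, A3, A4, A5}, which contains all of one fragment — lossless.
Dependency preservation: A4 → A3, A5 is not contained in any single fragment, but the restricted closure of its left-hand side across the fragments still reaches the right-hand side; the remaining FDs each lie inside some fragment. All dependencies are preserved.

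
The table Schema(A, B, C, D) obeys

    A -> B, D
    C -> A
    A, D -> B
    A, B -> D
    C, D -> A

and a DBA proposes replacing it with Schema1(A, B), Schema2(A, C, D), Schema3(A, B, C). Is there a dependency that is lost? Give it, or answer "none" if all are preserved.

none

A → B, D: restricted closure across fragments reaches B, D.
C → A lies within Schema2.
A, D → B: restricted closure across fragments reaches B.
A, B → D: restricted closure across fragments reaches D.
C, D → A lies within Schema2.
Every dependency is enforceable on the fragments, so the decomposition is dependency-preserving.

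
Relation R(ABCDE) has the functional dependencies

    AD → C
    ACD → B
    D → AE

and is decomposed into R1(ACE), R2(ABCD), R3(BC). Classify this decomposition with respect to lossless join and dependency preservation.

lossy and not dependency-preserving

Lossless test (chase): applying each FD to every pair of rows produces no changes in the tableau, so no row becomes fully distinguished — the join is lossy.
Dependency preservation: the restricted closure of {D} across the fragments never reaches {AE}, so D → AE cannot be enforced without a join — not preserved.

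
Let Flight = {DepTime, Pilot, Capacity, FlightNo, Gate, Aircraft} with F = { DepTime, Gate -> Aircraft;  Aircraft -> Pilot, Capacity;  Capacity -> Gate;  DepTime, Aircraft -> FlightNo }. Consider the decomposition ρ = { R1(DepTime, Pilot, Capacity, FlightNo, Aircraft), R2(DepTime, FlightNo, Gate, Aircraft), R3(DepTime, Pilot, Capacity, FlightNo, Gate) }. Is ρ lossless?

Chase test. Columns are DepTime, Pilot, Capacity, FlightNo, Gate, Aircraft; row i has aⱼ where attribute j ∈ Ri, else bᵢⱼ.
Initial tableau (one row per fragment):
  row 1: a1 a2 a3 a4 b15 a6
  row 2: a1 b22 b23 a4 a5 a6
  row 3: a1 a2 a3 a4 a5 b36
Rows 2 and 3 agree on DepTime, Gate; apply DepTime, Gate→Aircraft and equate their Aircraft entries.
Rows 1 and 2 agree on Aircraft; apply Aircraft→Pilot, Capacity and equate their Pilot, Capacity entries.
Rows 1 and 2 agree on Capacity; apply Capacity→Gate and equate their Gate entries.
Row 1 is now all distinguished symbols — the join is lossless.

Yes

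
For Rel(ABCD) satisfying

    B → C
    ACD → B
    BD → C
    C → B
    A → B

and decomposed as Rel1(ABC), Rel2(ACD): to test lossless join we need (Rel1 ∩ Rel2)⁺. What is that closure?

ABC

Rel1 ∩ Rel2 = {AC}.
C → B applies, adding B
Closure: {ABC}.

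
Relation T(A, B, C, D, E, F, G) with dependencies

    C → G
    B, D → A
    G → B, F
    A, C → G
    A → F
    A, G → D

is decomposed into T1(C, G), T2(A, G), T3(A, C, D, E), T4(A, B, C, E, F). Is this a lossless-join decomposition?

Chase test. Columns are A, B, C, D, E, F, G; row i has aⱼ where attribute j ∈ Ti, else bᵢⱼ.
Initial tableau (one row per fragment):
  row 1: b11 b12 a3 b14 b15 b16 a7
  row 2: a1 b22 b23 b24 b25 b26 a7
  row 3: a1 b32 a3 a4 a5 b36 b37
  row 4: a1 a2 a3 b44 a5 a6 b47
Rows 1 and 3 agree on C; apply C→G and equate their G entries.
Rows 1 and 4 agree on C; apply C→G and equate their G entries.
Rows 1 and 2 agree on G; apply G→B, F and equate their B, F entries.
Rows 1 and 3 agree on G; apply G→B, F and equate their B, F entries.
Rows 1 and 4 agree on G; apply G→B, F and equate their B, F entries.
Rows 2 and 3 agree on A, G; apply A, G→D and equate their D entries.
Rows 2 and 4 agree on A, G; apply A, G→D and equate their D entries.
Row 3 is now all distinguished symbols — the join is lossless.

Yes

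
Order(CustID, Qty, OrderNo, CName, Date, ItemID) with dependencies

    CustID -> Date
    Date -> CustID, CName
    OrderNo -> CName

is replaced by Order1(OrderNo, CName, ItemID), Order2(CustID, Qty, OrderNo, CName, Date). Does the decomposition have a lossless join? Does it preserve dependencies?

lossy but dependency-preserving

Lossless test: (OrderNo, CName)⁺ = {OrderNo, CName}, which is a superkey of neither fragment — lossy.
Dependency preservation: every FD's attributes lie within a single fragment, so each can be enforced locally — preserved.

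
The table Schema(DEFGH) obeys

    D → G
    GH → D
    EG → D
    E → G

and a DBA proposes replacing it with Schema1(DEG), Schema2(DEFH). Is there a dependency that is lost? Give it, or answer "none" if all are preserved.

GH → D

Check GH → D: no single fragment contains all of {DGH}, and the restricted closure of {GH} across the fragments never reaches {D}.
D → G is preserved.
EG → D is preserved.
E → G is preserved.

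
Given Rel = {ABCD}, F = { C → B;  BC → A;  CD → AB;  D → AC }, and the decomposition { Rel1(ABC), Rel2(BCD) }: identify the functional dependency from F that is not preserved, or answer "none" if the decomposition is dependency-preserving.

C → B lies within Rel1.
BC → A lies within Rel1.
CD → AB: restricted closure across fragments reaches AB.
D → AC: restricted closure across fragments reaches AC.
Every dependency is enforceable on the fragments, so the decomposition is dependency-preserving.

none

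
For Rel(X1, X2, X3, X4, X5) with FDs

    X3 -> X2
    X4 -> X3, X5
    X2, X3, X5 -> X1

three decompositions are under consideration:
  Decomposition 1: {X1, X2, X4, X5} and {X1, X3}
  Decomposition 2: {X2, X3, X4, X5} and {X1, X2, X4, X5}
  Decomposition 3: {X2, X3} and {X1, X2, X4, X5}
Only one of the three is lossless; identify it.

Decomposition 1: common = {X1}, closure = {X1} → lossy.
Decomposition 2: common = {X2, X4, X5}, closure = {X1, X2, X3, X4, X5} → lossless.
Decomposition 3: common = {X2}, closure = {X2} → lossy.

Decomposition 2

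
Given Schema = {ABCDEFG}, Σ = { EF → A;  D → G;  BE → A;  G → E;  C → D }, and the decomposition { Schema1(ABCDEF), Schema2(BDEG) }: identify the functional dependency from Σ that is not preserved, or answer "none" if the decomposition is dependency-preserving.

EF → A lies within Schema1.
D → G lies within Schema2.
BE → A lies within Schema1.
G → E lies within Schema2.
C → D lies within Schema1.
Every dependency is enforceable on the fragments, so the decomposition is dependency-preserving.

none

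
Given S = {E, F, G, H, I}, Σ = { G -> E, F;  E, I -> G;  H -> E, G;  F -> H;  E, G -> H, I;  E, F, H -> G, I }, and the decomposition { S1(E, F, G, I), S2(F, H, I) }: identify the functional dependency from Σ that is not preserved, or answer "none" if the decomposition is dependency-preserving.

G → E, F lies within S1.
E, I → G lies within S1.
H → E, G: restricted closure across fragments reaches E, G.
F → H lies within S2.
E, G → H, I: restricted closure across fragments reaches H, I.
E, F, H → G, I: restricted closure across fragments reaches G, I.
Every dependency is enforceable on the fragments, so the decomposition is dependency-preserving.

none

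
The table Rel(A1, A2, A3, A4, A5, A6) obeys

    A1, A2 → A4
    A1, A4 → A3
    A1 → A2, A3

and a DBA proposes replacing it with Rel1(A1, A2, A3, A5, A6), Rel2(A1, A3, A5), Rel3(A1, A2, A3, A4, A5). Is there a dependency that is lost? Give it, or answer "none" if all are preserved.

none

A1, A2 → A4 lies within Rel3.
A1, A4 → A3 lies within Rel3.
A1 → A2, A3 lies within Rel1.
Every dependency is enforceable on the fragments, so the decomposition is dependency-preserving.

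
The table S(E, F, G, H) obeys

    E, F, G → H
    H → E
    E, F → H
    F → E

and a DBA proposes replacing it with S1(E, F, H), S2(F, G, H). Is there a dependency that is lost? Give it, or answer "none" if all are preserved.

E, F, G → H: restricted closure across fragments reaches H.
H → E lies within S1.
E, F → H lies within S1.
F → E lies within S1.
Every dependency is enforceable on the fragments, so the decomposition is dependency-preserving.

none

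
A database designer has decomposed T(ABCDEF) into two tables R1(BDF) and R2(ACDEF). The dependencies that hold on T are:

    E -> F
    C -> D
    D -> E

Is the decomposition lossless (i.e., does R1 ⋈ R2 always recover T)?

Common attributes: R1 ∩ R2 = {DF}.
Closure of {DF}: D → E applies, adding E. So (DF)⁺ = {DEF}.
The closure contains neither all of R1 = {BDF} nor all of R2 = {ACDEF}, so the common attributes are not a superkey of either fragment. The join is lossy.

No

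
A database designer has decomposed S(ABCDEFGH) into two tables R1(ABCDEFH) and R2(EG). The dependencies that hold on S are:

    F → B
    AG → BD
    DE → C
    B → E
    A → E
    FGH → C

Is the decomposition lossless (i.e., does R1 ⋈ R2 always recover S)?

Common attributes: R1 ∩ R2 = {E}.
No dependency enlarges {E}, so (E)⁺ = {E}.
The closure contains neither all of R1 = {ABCDEFH} nor all of R2 = {EG}, so the common attributes are not a superkey of either fragment. The join is lossy.

No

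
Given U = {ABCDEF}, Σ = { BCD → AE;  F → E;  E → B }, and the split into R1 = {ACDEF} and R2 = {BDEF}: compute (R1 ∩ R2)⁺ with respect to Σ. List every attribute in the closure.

BDEF

R1 ∩ R2 = {DEF}.
E → B applies, adding B
Closure: {BDEF}.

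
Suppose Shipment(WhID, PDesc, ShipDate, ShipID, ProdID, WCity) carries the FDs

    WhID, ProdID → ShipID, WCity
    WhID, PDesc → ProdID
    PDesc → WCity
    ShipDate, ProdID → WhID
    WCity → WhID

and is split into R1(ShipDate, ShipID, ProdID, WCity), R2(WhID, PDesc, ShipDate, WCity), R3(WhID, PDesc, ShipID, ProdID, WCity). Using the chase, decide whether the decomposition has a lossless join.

Chase test. Columns are WhID, PDesc, ShipDate, ShipID, ProdID, WCity; row i has aⱼ where attribute j ∈ Ri, else bᵢⱼ.
Initial tableau (one row per fragment):
  row 1: b11 b12 a3 a4 a5 a6
  row 2: a1 a2 a3 b24 b25 a6
  row 3: a1 a2 b33 a4 a5 a6
Rows 2 and 3 agree on WhID, PDesc; apply WhID, PDesc→ProdID and equate their ProdID entries.
Rows 1 and 2 agree on ShipDate, ProdID; apply ShipDate, ProdID→WhID and equate their WhID entries.
Rows 1 and 2 agree on WhID, ProdID; apply WhID, ProdID→ShipID, WCity and equate their ShipID, WCity entries.
Row 2 is now all distinguished symbols — the join is lossless.

Yes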